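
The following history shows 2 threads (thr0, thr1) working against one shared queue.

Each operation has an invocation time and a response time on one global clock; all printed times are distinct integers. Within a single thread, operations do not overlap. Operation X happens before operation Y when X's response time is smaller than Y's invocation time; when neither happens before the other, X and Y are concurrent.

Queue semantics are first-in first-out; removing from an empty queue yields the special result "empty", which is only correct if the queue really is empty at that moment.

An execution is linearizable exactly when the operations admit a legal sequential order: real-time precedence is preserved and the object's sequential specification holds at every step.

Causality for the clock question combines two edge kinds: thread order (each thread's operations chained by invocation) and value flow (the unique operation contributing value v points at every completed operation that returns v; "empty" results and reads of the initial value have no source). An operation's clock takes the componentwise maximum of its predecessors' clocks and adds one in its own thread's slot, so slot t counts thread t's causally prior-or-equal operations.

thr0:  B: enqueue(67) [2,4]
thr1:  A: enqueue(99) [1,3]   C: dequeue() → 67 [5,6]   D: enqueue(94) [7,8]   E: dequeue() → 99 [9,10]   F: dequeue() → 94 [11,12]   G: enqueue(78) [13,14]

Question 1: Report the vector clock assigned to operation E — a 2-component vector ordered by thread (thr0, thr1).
Answer: (1, 4)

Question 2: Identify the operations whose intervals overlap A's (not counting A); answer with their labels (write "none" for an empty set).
Answer: B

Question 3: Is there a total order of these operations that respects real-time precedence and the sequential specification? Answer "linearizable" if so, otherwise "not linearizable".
linearizable

one valid linearization: B, A, C, D, E, F, G
1. B enqueue(67), leaving queue <67>
2. A enqueue(99), leaving queue <67,99>
3. C dequeue() → 67, leaving queue <99>
4. D enqueue(94), leaving queue <99,94>
5. E dequeue() → 99, leaving queue <94>
6. F dequeue() → 94, leaving queue <>
7. G enqueue(78), leaving queue <78>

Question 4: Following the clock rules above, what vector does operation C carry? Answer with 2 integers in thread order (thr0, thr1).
Answer: (1, 2)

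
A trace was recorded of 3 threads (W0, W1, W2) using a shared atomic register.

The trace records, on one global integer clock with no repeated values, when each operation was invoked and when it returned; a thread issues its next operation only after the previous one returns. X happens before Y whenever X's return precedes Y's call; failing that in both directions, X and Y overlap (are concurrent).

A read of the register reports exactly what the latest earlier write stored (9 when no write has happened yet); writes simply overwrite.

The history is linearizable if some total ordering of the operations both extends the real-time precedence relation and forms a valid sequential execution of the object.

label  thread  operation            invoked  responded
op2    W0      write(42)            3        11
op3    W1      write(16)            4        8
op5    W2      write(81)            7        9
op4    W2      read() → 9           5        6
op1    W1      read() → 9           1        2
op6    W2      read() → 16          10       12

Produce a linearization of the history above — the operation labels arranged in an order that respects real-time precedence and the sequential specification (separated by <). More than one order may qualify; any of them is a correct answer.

op1 < op4 < op2 < op5 < op3 < op6

after step 1 (op1 read() → 9): value 9
after step 2 (op4 read() → 9): value 9
after step 3 (op2 write(42)): value 42
after step 4 (op5 write(81)): value 81
after step 5 (op3 write(16)): value 16
after step 6 (op6 read() → 16): value 16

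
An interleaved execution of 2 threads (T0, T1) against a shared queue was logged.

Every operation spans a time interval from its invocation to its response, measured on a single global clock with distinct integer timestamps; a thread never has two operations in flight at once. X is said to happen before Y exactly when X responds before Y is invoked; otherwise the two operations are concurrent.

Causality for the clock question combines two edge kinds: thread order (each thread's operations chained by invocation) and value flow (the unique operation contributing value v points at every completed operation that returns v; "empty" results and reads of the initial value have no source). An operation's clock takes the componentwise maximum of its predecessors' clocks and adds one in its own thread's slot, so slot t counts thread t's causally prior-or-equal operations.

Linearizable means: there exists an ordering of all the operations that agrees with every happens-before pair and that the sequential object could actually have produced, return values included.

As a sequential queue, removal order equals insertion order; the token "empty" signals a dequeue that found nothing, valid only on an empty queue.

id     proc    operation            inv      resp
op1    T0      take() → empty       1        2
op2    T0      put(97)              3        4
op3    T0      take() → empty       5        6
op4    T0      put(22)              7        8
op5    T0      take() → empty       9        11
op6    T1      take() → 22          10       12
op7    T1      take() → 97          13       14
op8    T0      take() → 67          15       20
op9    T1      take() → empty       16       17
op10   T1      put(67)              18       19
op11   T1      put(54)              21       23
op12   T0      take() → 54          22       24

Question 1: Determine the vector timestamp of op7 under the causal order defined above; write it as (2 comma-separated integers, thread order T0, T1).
Answer: (4, 2)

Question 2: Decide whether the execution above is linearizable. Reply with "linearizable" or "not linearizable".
not linearizable

already the first 6 events (up to op3's response at time 6) admit no linearization; the first 5 still do
the sole real-time-consistent order of 3 completed operations fails the queue replay
e.g. op1, op2, op3: illegal at step 3, since op3 take() → empty cannot apply there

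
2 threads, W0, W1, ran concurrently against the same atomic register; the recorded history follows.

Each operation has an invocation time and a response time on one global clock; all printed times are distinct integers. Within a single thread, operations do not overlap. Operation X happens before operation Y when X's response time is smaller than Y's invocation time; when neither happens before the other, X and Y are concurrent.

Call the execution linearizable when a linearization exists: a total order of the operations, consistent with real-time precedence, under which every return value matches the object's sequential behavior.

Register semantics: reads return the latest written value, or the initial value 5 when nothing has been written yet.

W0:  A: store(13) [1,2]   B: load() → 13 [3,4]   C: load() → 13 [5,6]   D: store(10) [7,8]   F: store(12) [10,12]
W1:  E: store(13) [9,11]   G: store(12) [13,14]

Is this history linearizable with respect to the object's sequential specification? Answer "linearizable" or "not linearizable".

linearizable

a witness: A, B, C, D, E, F, G
after step 1 (A store(13)): value 13
after step 2 (B load() → 13): value 13
after step 3 (C load() → 13): value 13
after step 4 (D store(10)): value 10
after step 5 (E store(13)): value 13
after step 6 (F store(12)): value 12
after step 7 (G store(12)): value 12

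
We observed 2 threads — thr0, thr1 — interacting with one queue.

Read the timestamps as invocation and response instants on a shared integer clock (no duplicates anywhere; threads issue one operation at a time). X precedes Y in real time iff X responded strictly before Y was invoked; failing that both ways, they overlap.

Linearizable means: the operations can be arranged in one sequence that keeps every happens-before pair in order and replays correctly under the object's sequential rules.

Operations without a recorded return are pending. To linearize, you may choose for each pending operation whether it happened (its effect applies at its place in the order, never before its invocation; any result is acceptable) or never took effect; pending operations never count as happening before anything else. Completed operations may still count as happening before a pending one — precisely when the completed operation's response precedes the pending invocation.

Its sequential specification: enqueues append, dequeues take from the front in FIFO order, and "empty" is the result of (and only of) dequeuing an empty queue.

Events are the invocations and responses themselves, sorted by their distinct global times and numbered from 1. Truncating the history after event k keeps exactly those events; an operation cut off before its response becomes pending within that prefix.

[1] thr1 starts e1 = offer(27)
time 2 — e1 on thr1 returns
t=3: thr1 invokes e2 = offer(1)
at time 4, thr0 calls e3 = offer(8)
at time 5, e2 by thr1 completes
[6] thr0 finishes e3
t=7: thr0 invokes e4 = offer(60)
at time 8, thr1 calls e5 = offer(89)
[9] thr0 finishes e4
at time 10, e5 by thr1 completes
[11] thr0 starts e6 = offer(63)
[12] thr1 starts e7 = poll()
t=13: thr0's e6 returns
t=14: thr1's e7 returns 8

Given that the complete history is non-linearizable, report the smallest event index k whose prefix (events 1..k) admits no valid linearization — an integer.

one valid order for events 1..13 is e1, e2, e3, e4, e5, e6:
1. e1 offer(27), leaving queue <27>
2. e2 offer(1), leaving queue <27,1>
3. e3 offer(8), leaving queue <27,1,8>
4. e4 offer(60), leaving queue <27,1,8,60>
5. e5 offer(89), leaving queue <27,1,8,60,89>
6. e6 offer(63), leaving queue <27,1,8,60,89,63>
at event 14 (e7's time-14 response) nothing linearizes any more
take e1, e2, e3, e4, e5, e6, e7: step 7 already fails, because e7 poll() → 8 cannot occur there
take e1, e2, e3, e4, e5, e7, e6: step 6 already fails, because e7 poll() → 8 cannot occur there

14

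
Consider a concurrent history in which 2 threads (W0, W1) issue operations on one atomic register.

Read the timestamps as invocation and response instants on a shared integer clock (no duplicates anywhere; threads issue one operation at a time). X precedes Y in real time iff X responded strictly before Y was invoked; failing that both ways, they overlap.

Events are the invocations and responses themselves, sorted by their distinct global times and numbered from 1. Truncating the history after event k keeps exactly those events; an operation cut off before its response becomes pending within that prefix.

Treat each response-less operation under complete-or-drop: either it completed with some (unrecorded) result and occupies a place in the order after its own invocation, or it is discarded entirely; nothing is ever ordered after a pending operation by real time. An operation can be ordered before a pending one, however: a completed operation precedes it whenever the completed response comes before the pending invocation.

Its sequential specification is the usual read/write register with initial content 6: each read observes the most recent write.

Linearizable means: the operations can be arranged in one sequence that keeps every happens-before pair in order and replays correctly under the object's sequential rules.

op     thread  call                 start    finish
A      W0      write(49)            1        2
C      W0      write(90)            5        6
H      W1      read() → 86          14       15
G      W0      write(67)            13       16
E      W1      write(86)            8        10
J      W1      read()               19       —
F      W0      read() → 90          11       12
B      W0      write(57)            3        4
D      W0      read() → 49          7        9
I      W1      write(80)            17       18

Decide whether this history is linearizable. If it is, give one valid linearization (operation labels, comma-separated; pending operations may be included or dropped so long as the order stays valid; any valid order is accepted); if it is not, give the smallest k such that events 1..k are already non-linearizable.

not linearizable — minimal violating prefix: 9 events

already the first 9 events (up to D's response at time 9) admit no linearization; the first 8 still do
the completed operations (4 total) allow one real-time order; the atomic register replay rejects it
every completion of the 1 pending operation (E) was checked; none linearizes
e.g. A, B, C, D (pending dropped): illegal at step 4, since D read() → 49 cannot apply there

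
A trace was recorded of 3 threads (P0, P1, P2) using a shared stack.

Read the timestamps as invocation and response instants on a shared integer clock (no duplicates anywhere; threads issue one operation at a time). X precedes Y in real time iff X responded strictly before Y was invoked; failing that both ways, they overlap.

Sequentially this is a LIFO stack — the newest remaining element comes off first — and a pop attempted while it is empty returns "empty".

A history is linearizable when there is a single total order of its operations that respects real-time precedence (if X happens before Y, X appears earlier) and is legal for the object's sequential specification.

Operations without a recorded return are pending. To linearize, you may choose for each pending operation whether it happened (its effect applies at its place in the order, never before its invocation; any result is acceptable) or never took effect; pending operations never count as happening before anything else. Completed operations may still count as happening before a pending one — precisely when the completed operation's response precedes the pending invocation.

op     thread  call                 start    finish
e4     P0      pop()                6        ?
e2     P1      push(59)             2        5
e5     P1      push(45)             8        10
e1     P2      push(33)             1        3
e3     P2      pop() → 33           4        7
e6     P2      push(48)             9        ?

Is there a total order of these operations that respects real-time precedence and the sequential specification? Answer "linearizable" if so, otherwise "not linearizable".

one valid linearization: e1, e2, e4, e3, e5
step 1: e1 push(33) — stack <33>
step 2: e2 push(59) — stack <33,59>
step 3: e4 pop() (pending, included) — stack <33>
step 4: e3 pop() → 33 — stack <>
step 5: e5 push(45) — stack <45>

linearizable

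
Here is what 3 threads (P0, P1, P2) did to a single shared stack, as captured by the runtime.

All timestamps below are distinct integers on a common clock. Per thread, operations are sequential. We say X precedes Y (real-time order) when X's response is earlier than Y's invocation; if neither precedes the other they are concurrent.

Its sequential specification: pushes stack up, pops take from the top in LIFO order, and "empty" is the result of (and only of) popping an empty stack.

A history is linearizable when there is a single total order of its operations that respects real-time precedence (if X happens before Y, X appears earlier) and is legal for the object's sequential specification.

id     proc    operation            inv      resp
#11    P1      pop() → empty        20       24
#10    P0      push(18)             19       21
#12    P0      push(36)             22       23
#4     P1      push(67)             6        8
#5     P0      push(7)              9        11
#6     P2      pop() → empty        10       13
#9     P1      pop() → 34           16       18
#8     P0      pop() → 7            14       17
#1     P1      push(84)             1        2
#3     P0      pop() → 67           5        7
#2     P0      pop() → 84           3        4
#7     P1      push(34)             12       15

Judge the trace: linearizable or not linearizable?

one valid linearization: #1, #2, #4, #3, #6, #5, #7, #9, #8, #11, #10, #12
after step 1 (#1 push(84)): stack <84>
after step 2 (#2 pop() → 84): stack <>
after step 3 (#4 push(67)): stack <67>
after step 4 (#3 pop() → 67): stack <>
after step 5 (#6 pop() → empty): stack <>
after step 6 (#5 push(7)): stack <7>
after step 7 (#7 push(34)): stack <7,34>
after step 8 (#9 pop() → 34): stack <7>
after step 9 (#8 pop() → 7): stack <>
after step 10 (#11 pop() → empty): stack <>
after step 11 (#10 push(18)): stack <18>
after step 12 (#12 push(36)): stack <18,36>

linearizable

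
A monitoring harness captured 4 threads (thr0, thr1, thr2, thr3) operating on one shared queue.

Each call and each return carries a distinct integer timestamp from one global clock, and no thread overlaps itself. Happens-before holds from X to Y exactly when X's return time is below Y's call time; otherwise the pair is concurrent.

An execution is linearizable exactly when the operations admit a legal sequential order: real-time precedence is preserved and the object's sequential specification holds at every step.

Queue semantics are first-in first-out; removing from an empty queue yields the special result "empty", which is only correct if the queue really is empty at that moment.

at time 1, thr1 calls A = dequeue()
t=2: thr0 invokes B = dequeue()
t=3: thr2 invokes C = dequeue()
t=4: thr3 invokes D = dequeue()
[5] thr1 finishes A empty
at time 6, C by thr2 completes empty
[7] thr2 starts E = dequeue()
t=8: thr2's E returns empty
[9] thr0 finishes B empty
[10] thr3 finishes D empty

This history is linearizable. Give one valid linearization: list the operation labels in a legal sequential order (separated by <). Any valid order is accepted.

1. A dequeue() → empty, leaving queue <>
2. B dequeue() → empty, leaving queue <>
3. C dequeue() → empty, leaving queue <>
4. D dequeue() → empty, leaving queue <>
5. E dequeue() → empty, leaving queue <>

A < B < C < D < E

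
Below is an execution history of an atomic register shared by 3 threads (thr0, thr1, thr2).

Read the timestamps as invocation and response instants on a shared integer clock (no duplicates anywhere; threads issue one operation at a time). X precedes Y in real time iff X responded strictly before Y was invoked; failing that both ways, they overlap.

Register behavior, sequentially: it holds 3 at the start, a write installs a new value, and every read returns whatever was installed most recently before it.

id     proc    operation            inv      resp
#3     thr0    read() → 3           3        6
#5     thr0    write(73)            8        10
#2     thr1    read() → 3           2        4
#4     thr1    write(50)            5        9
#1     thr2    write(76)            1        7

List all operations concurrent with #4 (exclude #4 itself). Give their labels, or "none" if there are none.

#4 runs from 5 to 9; window-overlapping ops are concurrent
#1 [1,7]: concurrent
#2 [2,4]: before
#3 [3,6]: concurrent
#5 [8,10]: concurrent

#1, #3, #5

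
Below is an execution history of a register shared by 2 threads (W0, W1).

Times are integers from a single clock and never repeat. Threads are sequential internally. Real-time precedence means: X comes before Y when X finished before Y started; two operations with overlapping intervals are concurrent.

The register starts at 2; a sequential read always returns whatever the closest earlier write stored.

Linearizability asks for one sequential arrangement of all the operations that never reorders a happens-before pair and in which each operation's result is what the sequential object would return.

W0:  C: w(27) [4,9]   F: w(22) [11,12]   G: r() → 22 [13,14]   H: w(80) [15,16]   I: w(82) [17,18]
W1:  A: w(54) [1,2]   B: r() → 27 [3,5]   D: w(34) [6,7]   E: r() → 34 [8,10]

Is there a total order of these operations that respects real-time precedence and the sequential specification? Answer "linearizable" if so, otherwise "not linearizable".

one valid linearization: A, C, B, D, E, F, G, H, I
step 1: A w(54) — value 54
step 2: C w(27) — value 27
step 3: B r() → 27 — value 27
step 4: D w(34) — value 34
step 5: E r() → 34 — value 34
step 6: F w(22) — value 22
step 7: G r() → 22 — value 22
step 8: H w(80) — value 80
step 9: I w(82) — value 82

linearizable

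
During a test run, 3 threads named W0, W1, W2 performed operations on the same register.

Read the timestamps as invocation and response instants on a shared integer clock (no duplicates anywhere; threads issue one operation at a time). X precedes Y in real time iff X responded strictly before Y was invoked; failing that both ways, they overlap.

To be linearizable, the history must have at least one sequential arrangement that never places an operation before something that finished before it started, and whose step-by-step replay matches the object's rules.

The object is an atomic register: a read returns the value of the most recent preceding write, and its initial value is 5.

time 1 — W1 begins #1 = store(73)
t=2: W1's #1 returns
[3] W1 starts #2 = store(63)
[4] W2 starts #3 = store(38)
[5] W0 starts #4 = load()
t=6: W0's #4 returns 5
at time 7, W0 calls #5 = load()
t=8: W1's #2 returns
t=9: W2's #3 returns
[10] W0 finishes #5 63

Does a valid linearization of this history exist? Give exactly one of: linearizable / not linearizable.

the violation lands at event 6, #4's response at time 6: events 1..5 linearize, events 1..6 do not
the sole real-time-consistent order of 2 completed operations fails the register replay
completion choices over the 2 pending operations (#2, #3) were checked; none helps
one such order, #1, #4 (pending dropped), breaks at step 2 where #4 load() → 5 is illegal

not linearizable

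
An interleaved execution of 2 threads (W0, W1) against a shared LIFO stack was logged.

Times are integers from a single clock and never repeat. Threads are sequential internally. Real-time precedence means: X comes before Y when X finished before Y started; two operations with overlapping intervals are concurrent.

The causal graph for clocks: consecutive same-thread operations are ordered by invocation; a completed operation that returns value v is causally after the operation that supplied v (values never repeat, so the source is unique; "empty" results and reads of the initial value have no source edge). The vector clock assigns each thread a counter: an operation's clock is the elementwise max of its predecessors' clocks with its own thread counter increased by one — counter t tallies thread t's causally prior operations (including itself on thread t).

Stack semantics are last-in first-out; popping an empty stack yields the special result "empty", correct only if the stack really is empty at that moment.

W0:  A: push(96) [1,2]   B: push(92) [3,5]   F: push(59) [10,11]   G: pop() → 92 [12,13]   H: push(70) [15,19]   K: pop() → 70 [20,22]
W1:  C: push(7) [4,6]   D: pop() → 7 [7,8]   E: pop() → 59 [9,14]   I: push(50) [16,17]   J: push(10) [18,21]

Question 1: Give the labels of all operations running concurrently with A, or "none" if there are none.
Answer: none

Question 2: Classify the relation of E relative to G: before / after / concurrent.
Answer: concurrent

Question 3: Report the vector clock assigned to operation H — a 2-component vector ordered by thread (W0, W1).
Answer: (5, 0)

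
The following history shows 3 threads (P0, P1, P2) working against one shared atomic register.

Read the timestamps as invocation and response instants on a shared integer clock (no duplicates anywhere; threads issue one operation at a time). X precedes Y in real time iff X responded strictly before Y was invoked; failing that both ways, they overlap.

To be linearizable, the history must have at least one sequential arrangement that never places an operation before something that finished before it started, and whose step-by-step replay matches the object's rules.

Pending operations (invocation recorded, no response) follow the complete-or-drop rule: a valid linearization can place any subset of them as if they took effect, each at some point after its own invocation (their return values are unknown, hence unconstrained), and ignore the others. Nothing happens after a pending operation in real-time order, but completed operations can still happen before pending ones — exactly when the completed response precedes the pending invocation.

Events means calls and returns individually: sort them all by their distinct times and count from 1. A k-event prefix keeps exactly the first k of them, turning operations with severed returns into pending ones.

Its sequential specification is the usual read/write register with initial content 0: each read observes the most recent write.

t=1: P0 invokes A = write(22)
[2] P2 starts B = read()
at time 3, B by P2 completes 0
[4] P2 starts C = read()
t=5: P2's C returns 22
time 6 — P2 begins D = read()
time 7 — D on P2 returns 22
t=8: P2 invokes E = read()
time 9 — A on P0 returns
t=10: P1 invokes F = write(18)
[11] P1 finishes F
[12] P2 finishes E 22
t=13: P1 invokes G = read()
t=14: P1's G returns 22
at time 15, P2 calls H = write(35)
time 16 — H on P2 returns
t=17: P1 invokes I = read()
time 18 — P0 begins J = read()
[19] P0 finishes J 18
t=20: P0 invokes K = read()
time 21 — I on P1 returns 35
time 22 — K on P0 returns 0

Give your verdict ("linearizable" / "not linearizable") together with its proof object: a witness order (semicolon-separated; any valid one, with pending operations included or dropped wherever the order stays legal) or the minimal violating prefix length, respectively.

cut after 13 events: linearizable; cut after 14 events (G responds, time 14): not linearizable
checked exhaustively: 9 real-time-consistent orders of 7 completed operations, zero legal atomic register replays
for example A, B, C, D, E, F, G fails at step 2: B read() → 0 is not legal there
for example A, B, C, D, F, E, G fails at step 2: B read() → 0 is not legal there

not linearizable — minimal violating prefix: 14 events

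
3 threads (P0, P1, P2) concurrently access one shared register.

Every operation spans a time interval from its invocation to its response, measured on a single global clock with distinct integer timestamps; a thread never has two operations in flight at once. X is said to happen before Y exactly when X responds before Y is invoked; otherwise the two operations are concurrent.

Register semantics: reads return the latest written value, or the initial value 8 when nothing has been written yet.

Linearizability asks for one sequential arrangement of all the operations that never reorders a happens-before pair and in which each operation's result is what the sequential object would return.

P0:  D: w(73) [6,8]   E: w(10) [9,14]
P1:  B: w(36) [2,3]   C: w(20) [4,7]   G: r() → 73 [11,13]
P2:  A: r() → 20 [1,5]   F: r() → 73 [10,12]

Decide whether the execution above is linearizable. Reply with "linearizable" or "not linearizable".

linearizable

one valid linearization: B, C, A, D, F, G, E
1. B w(36), leaving value 36
2. C w(20), leaving value 20
3. A r() → 20, leaving value 20
4. D w(73), leaving value 73
5. F r() → 73, leaving value 73
6. G r() → 73, leaving value 73
7. E w(10), leaving value 10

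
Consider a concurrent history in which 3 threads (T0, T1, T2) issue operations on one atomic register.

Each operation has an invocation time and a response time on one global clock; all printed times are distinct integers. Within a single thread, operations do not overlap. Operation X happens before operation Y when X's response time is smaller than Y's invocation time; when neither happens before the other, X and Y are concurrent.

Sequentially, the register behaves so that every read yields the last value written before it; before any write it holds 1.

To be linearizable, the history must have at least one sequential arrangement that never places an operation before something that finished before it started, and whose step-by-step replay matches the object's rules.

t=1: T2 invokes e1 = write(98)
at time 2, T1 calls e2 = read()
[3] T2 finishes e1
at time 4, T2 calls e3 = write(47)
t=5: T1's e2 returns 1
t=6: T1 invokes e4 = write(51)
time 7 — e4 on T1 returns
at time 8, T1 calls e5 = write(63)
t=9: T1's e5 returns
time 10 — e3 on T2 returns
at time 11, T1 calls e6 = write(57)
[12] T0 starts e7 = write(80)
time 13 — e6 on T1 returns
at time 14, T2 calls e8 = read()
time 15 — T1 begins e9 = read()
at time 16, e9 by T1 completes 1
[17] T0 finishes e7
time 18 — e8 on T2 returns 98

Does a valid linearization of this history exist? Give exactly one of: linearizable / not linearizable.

cut after 15 events: linearizable; cut after 16 events (e9 responds, time 16): not linearizable
all 7 real-time-respecting orders fail — 7 completed atomic register operations, no legal replay
include/drop combinations of the 2 pending operations (e7, e8) were all tried; none helps
take e1, e2, e3, e4, e5, e6, e9 (pending dropped): step 2 already fails, because e2 read() → 1 cannot occur there
take e1, e2, e4, e3, e5, e6, e9 (pending dropped): step 2 already fails, because e2 read() → 1 cannot occur there

not linearizable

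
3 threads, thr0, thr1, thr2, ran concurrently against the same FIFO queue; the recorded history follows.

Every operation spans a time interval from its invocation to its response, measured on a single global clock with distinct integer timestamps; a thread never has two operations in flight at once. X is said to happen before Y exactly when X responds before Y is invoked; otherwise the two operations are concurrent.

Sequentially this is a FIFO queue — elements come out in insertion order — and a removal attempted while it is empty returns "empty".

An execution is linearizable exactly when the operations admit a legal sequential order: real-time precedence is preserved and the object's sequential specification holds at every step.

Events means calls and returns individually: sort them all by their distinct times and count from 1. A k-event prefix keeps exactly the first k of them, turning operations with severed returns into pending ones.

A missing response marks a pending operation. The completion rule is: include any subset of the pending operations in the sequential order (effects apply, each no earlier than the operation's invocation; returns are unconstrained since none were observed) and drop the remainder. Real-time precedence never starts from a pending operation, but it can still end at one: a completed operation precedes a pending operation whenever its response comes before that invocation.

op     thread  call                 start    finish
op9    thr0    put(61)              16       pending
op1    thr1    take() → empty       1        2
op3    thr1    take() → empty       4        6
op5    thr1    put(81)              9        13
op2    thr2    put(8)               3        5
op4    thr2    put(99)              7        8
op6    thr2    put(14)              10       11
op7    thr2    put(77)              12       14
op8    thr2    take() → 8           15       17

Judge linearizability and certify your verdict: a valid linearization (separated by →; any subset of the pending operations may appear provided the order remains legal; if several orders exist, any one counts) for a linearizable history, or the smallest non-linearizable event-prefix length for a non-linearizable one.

linearizable — witness: op1 → op3 → op2 → op4 → op5 → op6 → op7 → op8

1. op1 take() → empty, leaving queue <>
2. op3 take() → empty, leaving queue <>
3. op2 put(8), leaving queue <8>
4. op4 put(99), leaving queue <8,99>
5. op5 put(81), leaving queue <8,99,81>
6. op6 put(14), leaving queue <8,99,81,14>
7. op7 put(77), leaving queue <8,99,81,14,77>
8. op8 take() → 8, leaving queue <99,81,14,77>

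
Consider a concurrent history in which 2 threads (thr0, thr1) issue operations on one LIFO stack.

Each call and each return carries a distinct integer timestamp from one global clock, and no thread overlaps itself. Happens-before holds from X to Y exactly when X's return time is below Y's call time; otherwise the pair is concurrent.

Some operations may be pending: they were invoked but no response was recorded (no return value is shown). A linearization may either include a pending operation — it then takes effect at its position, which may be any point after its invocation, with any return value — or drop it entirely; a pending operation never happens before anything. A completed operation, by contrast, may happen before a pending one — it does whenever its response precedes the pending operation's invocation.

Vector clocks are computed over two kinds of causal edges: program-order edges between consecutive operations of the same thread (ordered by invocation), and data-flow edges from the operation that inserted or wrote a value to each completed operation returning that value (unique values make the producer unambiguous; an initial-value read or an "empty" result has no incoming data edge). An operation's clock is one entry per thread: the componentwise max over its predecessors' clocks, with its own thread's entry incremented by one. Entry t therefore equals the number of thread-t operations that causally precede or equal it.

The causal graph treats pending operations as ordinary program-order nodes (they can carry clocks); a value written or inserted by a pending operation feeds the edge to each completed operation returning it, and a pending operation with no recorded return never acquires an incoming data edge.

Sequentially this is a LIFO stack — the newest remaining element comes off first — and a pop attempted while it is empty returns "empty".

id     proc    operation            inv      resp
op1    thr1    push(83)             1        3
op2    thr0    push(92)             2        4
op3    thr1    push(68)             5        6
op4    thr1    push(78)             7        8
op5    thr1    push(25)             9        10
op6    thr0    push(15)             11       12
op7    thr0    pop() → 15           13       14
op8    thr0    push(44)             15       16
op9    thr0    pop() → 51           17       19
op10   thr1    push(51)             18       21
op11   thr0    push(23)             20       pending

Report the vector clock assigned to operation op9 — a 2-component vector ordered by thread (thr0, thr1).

no predecessors for op1 (invoked 1): thr1 increments from zero → (0, 1)
no predecessors for op2 (invoked 2): thr0 increments from zero → (1, 0)
op3 (invocation 5): componentwise max over VC(op1)=(0, 1), +1 at thr1, giving (0, 2)
op6 (invocation 11): componentwise max over VC(op2)=(1, 0), +1 at thr0, giving (2, 0)
op4 (invocation 7): componentwise max over VC(op3)=(0, 2), +1 at thr1, giving (0, 3)
op7 (invocation 13): componentwise max over VC(op6)=(2, 0), +1 at thr0, giving (3, 0)
op5 (invocation 9): componentwise max over VC(op4)=(0, 3), +1 at thr1, giving (0, 4)
op8 (invocation 15): componentwise max over VC(op7)=(3, 0), +1 at thr0, giving (4, 0)
op10 (invocation 18): componentwise max over VC(op5)=(0, 4), +1 at thr1, giving (0, 5)
op9 (invocation 17): componentwise max over VC(op8)=(4, 0), VC(op10)=(0, 5), +1 at thr0, giving (5, 5)
op11 (invocation 20): componentwise max over VC(op9)=(5, 5), +1 at thr0, giving (6, 5)
target: VC(op9) = (5, 5)

(5, 5)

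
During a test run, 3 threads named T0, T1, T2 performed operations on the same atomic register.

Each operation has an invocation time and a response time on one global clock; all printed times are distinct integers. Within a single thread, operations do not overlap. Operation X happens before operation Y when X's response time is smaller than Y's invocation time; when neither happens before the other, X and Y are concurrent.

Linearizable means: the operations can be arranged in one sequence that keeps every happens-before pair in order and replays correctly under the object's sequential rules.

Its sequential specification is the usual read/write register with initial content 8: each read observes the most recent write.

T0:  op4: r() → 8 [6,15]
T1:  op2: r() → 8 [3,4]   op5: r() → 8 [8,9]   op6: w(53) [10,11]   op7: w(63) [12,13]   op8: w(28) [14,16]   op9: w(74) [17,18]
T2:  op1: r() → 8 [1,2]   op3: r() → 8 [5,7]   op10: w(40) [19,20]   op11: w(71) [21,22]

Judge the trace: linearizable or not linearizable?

a witness: op1, op2, op3, op4, op5, op6, op7, op8, op9, op10, op11
step 1: op1 r() → 8 — value 8
step 2: op2 r() → 8 — value 8
step 3: op3 r() → 8 — value 8
step 4: op4 r() → 8 — value 8
step 5: op5 r() → 8 — value 8
step 6: op6 w(53) — value 53
step 7: op7 w(63) — value 63
step 8: op8 w(28) — value 28
step 9: op9 w(74) — value 74
step 10: op10 w(40) — value 40
step 11: op11 w(71) — value 71

linearizable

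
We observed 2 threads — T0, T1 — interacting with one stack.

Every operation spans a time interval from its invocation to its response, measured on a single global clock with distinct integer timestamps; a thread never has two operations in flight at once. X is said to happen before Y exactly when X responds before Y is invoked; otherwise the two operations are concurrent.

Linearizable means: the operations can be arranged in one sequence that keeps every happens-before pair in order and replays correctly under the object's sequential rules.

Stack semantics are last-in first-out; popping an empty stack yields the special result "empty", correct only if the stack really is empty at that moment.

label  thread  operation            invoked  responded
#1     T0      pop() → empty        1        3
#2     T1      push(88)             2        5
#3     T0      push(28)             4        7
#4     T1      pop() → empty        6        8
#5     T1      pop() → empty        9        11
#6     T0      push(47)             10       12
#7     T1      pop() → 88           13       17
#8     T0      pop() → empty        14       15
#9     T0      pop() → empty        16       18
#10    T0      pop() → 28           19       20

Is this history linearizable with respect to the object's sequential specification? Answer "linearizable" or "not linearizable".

events 1..7 are fine; event 8 — the response of #4 at time 8 — makes the prefix non-linearizable
all 5 real-time-respecting orders fail — 4 completed stack operations, no legal replay
sample order #1, #2, #3, #4 stalls at step 4 — #4 pop() → empty has no legal effect
sample order #1, #2, #4, #3 stalls at step 3 — #4 pop() → empty has no legal effect

not linearizable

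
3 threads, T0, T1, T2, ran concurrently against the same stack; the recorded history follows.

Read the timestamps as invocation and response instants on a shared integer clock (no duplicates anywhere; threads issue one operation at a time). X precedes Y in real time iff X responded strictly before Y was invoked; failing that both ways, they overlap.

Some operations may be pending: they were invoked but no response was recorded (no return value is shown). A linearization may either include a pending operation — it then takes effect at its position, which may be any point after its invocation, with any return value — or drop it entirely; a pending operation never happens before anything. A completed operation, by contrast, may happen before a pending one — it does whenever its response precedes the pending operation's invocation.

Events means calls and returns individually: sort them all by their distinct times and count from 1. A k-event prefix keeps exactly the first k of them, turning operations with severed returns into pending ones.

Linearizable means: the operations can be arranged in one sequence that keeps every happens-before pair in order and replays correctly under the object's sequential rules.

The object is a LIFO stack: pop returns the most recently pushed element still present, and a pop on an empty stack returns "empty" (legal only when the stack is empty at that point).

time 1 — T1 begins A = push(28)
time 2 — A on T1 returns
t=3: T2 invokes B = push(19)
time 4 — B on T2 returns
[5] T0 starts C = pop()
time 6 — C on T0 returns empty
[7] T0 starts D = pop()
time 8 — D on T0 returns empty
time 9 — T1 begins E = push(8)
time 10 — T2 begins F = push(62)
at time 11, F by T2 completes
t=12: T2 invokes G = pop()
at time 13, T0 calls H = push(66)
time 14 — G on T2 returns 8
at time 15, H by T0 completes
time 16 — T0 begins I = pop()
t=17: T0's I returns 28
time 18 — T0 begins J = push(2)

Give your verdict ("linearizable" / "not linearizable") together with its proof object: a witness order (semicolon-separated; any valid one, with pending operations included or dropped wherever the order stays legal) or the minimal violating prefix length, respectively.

not linearizable — minimal violating prefix: 6 events

prefix check: 1..5 passes, 1..6 fails once C's time-6 response joins
the completed operations (3 total) allow one real-time order; the stack replay rejects it
one such order, A, B, C, breaks at step 3 where C pop() → empty is illegal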